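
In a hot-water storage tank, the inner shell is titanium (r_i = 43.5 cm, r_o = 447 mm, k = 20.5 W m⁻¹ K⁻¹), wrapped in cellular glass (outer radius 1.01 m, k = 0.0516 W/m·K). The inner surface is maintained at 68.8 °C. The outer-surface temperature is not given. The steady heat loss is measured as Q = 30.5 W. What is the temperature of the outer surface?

T_out = 10.1 °C

Sum the resistances:
  R_titanium = (1/0.435 − 1/0.447)/(4πk) = 0.06171/(4π·20.5) = 2.396×10^-4 K/W
  R_cellular glass = (1/0.447 − 1/1.01)/(4πk) = 1.247/(4π·0.0516) = 1.923 K/W
ΣR = 1.923 K/W
ΔT = Q·ΣR = 30.5 × 1.923 = 58.65 K
Heat flows outward, so T_out = T_in − ΔT = 68.8 − 58.65 = 10.1 °C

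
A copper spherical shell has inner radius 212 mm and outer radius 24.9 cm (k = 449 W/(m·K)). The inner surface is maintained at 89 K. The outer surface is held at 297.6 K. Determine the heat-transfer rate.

Q = 4πk·ΔT/(1/r₁ − 1/r₂) = 4π × 449 × 208.6 / (1/0.212 − 1/0.249) = 1.68×10^6 W

Q = 1.68×10^6 W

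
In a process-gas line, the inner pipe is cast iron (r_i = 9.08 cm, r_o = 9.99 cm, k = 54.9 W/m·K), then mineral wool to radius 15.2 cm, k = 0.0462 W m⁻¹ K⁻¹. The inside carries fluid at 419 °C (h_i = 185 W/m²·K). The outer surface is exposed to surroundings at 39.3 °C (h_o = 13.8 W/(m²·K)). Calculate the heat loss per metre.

Q' = 248 W/m

Series thermal resistances, inner to outer:
  R'_conv,in = 1/(2πr h) = 1/(2π·0.0908·185) = 0.009475 m·K/W
  R'_cast iron = ln(0.0999/0.0908)/(2πk) = 0.09551/(2π·54.9) = 2.769×10^-4 m·K/W
  R'_mineral wool = ln(0.152/0.0999)/(2πk) = 0.4197/(2π·0.0462) = 1.446 m·K/W
  R'_conv,out = 1/(2πr h) = 1/(2π·0.152·13.8) = 0.07587 m·K/W
ΣR = 0.009475 + 2.769×10^-4 + 1.446 + 0.07587 = 1.532 m·K/W
Q' = ΔT/ΣR = (419 °C − 39.3 °C)/1.532 = 248 W/m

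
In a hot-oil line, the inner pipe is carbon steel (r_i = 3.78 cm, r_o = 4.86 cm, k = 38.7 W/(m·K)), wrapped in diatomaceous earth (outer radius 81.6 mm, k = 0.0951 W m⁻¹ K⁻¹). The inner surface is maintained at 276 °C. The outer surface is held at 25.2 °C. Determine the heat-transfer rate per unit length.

Q' = 289 W/m

Resistance network (inner→outer):
  R'_carbon steel = ln(0.0486/0.0378)/(2πk) = 0.2513/(2π·38.7) = 0.001034 m·K/W
  R'_diatomaceous earth = ln(0.0816/0.0486)/(2πk) = 0.5182/(2π·0.0951) = 0.8672 m·K/W
ΣR = 0.001034 + 0.8672 = 0.8682 m·K/W
Q' = ΔT/ΣR = (276 °C − 25.2 °C)/0.8682 = 289 W/m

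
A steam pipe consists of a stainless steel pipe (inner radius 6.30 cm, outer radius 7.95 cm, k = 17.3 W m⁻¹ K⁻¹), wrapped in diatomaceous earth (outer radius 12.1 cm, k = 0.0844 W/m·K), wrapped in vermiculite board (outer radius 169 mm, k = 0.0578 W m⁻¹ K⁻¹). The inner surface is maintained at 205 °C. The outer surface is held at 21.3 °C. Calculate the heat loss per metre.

Series thermal resistances, inner to outer:
  R'_stainless steel = ln(0.0795/0.0630)/(2πk) = 0.2326/(2π·17.3) = 0.002140 m·K/W
  R'_diatomaceous earth = ln(0.121/0.0795)/(2πk) = 0.4200/(2π·0.0844) = 0.7921 m·K/W
  R'_vermiculite board = ln(0.169/0.121)/(2πk) = 0.3341/(2π·0.0578) = 0.9200 m·K/W
ΣR = 0.002140 + 0.7921 + 0.9200 = 1.714 m·K/W
Q' = ΔT/ΣR = (205 °C − 21.3 °C)/1.714 = 107 W/m

Q' = 107 W/m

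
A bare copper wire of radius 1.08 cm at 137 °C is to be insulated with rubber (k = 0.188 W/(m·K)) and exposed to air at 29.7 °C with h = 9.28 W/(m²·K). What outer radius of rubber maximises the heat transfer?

For a cylinder, r_cr = k_ins/h = 0.188/9.28 = 0.0203 m = 2.03 cm

r_cr = 2.03 cm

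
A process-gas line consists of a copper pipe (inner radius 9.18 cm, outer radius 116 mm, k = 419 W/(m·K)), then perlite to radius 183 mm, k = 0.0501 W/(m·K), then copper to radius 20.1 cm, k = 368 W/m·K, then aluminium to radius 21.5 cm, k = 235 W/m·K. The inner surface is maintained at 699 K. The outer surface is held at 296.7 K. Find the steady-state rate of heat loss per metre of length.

Q' = 278 W/m

Treat each layer as a resistance in series:
  R'_copper = ln(0.116/0.0918)/(2πk) = 0.2340/(2π·419) = 8.888×10^-5 m·K/W
  R'_perlite = ln(0.183/0.116)/(2πk) = 0.4559/(2π·0.0501) = 1.448 m·K/W
  R'_copper = ln(0.201/0.183)/(2πk) = 0.09382/(2π·368) = 4.058×10^-5 m·K/W
  R'_aluminium = ln(0.215/0.201)/(2πk) = 0.06733/(2π·235) = 4.560×10^-5 m·K/W
ΣR = 8.888×10^-5 + 1.448 + 4.058×10^-5 + 4.560×10^-5 = 1.448 m·K/W
Q' = ΔT/ΣR = (699 K − 296.7 K)/1.448 = 278 W/m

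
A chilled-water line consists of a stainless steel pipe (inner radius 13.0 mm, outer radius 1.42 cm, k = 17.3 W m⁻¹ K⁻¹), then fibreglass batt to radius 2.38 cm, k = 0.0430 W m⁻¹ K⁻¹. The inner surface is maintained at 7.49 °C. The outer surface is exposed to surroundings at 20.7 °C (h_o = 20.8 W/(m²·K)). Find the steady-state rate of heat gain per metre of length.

Q' = 5.91 W/m

Resistance network (inner→outer):
  R'_stainless steel = ln(0.0142/0.0130)/(2πk) = 0.08829/(2π·17.3) = 8.123×10^-4 m·K/W
  R'_fibreglass batt = ln(0.0238/0.0142)/(2πk) = 0.5164/(2π·0.0430) = 1.912 m·K/W
  R'_conv,out = 1/(2πr h) = 1/(2π·0.0238·20.8) = 0.3215 m·K/W
ΣR = 8.123×10^-4 + 1.912 + 0.3215 = 2.234 m·K/W
Q' = ΔT/ΣR = (7.49 °C − 20.7 °C)/2.234 = -5.91 W/m
(Negative Q' ⇒ heat flows inward; heat gain = 5.91 W/m.)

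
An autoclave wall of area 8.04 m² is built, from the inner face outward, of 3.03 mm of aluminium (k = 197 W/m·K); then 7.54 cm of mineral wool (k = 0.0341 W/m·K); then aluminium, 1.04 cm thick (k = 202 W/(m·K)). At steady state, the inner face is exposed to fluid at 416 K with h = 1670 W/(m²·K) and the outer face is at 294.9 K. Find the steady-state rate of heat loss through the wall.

Treat each layer as a resistance in series:
  R_conv,in = 1/(hA) = 1/(1670·8.04) = 7.448×10^-5 K/W
  R_aluminium = L/(kA) = 0.00303/(197·8.04) = 1.913×10^-6 K/W
  R_mineral wool = L/(kA) = 0.0754/(0.0341·8.04) = 0.2750 K/W
  R_aluminium = L/(kA) = 0.0104/(202·8.04) = 6.404×10^-6 K/W
ΣR = 7.448×10^-5 + 1.913×10^-6 + 0.2750 + 6.404×10^-6 = 0.2751 K/W
Q = ΔT/ΣR = (416 K − 294.9 K)/0.2751 = 440 W

Q = 440 W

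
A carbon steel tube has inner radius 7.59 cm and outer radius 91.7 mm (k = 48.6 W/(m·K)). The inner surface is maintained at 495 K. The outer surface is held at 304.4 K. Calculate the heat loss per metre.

Q' = 2πk·ΔT/ln(r₂/r₁) = 2π × 48.6 × 190.6 / ln(0.0917/0.0759) = 3.08×10^5 W/m

Q' = 308 kW/m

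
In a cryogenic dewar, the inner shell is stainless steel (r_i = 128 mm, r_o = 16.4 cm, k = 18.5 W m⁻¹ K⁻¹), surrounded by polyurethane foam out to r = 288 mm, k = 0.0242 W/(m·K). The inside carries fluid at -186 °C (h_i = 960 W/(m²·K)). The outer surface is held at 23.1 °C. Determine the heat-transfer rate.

Treat each layer as a resistance in series:
  R_conv,in = 1/(4πr²h) = 1/(4π·0.128²·960) = 0.005059 K/W
  R_stainless steel = (1/0.128 − 1/0.164)/(4πk) = 1.715/(4π·18.5) = 0.007377 K/W
  R_polyurethane foam = (1/0.164 − 1/0.288)/(4πk) = 2.625/(4π·0.0242) = 8.633 K/W
ΣR = 0.005059 + 0.007377 + 8.633 = 8.645 K/W
Q = ΔT/ΣR = (-186 °C − 23.1 °C)/8.645 = -24.2 W
(Negative Q ⇒ heat flows inward; heat gain = 24.2 W.)

Q = 24.2 W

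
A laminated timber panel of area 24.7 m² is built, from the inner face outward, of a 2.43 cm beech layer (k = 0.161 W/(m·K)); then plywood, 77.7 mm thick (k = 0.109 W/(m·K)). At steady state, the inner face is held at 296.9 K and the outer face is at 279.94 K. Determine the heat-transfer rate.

Resistance network (inner→outer):
  R_beech = L/(kA) = 0.0243/(0.161·24.7) = 0.006111 K/W
  R_plywood = L/(kA) = 0.0777/(0.109·24.7) = 0.02886 K/W
ΣR = 0.006111 + 0.02886 = 0.03497 K/W
Q = ΔT/ΣR = (296.9 K − 279.94 K)/0.03497 = 485 W

Q = 485 W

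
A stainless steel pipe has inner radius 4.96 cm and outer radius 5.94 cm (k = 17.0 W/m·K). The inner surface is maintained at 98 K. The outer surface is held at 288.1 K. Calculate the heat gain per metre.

Q' = 113 kW/m

Q' = 2πk·ΔT/ln(r₂/r₁) = 2π × 17.0 × 190.1 / ln(0.0594/0.0496) = 1.13×10^5 W/m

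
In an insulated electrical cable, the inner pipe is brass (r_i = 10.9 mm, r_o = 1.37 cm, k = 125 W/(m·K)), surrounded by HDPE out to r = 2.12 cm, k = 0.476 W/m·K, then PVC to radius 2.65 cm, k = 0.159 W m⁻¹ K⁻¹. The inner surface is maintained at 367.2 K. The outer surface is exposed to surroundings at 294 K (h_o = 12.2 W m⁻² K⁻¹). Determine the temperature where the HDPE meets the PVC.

T = 354.8 K

Treat each layer as a resistance in series:
  R'_brass = ln(0.0137/0.0109)/(2πk) = 0.2286/(2π·125) = 2.911×10^-4 m·K/W
  R'_HDPE = ln(0.0212/0.0137)/(2πk) = 0.4366/(2π·0.476) = 0.1460 m·K/W
  R'_PVC = ln(0.0265/0.0212)/(2πk) = 0.2231/(2π·0.159) = 0.2234 m·K/W
  R'_conv,out = 1/(2πr h) = 1/(2π·0.0265·12.2) = 0.4923 m·K/W
ΣR = 2.911×10^-4 + 0.1460 + 0.2234 + 0.4923 = 0.8620 m·K/W
Q' = ΔT/ΣR = (367.2 K − 294 K)/0.8620 = 84.92 W/m
From the inner boundary to the HDPE/PVC interface, ΣR_partial = 0.1463 m·K/W.
T_interface = T_in − Q'·ΣR_partial = 367.2 K − (84.92)(0.1463) = 354.8 K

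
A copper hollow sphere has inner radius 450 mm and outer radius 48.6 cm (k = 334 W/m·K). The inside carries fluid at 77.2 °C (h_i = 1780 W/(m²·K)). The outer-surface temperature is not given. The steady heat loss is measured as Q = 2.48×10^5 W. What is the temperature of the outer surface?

T_out = 12.7 °C

Series resistances:
  R_conv,in = 1/(4πr²h) = 1/(4π·0.450²·1780) = 2.208×10^-4 K/W
  R_copper = (1/0.450 − 1/0.486)/(4πk) = 0.1646/(4π·334) = 3.922×10^-5 K/W
ΣR = 2.600×10^-4 K/W
ΔT = Q·ΣR = 2.48×10^5 × 2.600×10^-4 = 64.48 K
Heat flows outward, so T_out = T_in − ΔT = 77.2 − 64.48 = 12.7 °C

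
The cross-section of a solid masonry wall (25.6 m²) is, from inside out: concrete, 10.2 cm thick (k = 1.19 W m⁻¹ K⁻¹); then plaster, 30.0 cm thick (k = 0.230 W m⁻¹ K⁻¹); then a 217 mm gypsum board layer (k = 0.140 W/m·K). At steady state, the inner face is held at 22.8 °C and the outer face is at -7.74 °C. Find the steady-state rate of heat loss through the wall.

Q = 266 W

Resistance network (inner→outer):
  R_concrete = L/(kA) = 0.102/(1.19·25.6) = 0.003348 K/W
  R_plaster = L/(kA) = 0.300/(0.230·25.6) = 0.05095 K/W
  R_gypsum board = L/(kA) = 0.217/(0.140·25.6) = 0.06055 K/W
ΣR = 0.003348 + 0.05095 + 0.06055 = 0.1148 K/W
Q = ΔT/ΣR = (22.8 °C − -7.74 °C)/0.1148 = 266 W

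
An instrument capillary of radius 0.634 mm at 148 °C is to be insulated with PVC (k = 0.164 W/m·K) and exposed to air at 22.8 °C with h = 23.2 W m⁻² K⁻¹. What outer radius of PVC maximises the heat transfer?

r_cr = 0.707 cm

For a cylinder, r_cr = k_ins/h = 0.164/23.2 = 0.00707 m = 0.707 cm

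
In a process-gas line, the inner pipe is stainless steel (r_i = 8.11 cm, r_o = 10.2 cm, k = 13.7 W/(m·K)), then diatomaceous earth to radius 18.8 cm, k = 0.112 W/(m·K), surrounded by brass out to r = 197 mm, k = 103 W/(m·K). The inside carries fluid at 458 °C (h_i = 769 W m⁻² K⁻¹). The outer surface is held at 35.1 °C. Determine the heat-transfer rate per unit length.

Q' = 484 W/m

Resistance network (inner→outer):
  R'_conv,in = 1/(2πr h) = 1/(2π·0.0811·769) = 0.002552 m·K/W
  R'_stainless steel = ln(0.102/0.0811)/(2πk) = 0.2293/(2π·13.7) = 0.002664 m·K/W
  R'_diatomaceous earth = ln(0.188/0.102)/(2πk) = 0.6115/(2π·0.112) = 0.8689 m·K/W
  R'_brass = ln(0.197/0.188)/(2πk) = 0.04676/(2π·103) = 7.226×10^-5 m·K/W
ΣR = 0.002552 + 0.002664 + 0.8689 + 7.226×10^-5 = 0.8742 m·K/W
Q' = ΔT/ΣR = (458 °C − 35.1 °C)/0.8742 = 484 W/m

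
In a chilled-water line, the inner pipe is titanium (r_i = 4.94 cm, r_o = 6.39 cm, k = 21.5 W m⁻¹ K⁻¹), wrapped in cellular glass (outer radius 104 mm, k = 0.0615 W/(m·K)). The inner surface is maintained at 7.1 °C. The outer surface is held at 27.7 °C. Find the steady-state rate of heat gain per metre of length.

Q' = 16.3 W/m

Resistance network (inner→outer):
  R'_titanium = ln(0.0639/0.0494)/(2πk) = 0.2574/(2π·21.5) = 0.001905 m·K/W
  R'_cellular glass = ln(0.104/0.0639)/(2πk) = 0.4871/(2π·0.0615) = 1.260 m·K/W
ΣR = 0.001905 + 1.260 = 1.262 m·K/W
Q' = ΔT/ΣR = (7.1 °C − 27.7 °C)/1.262 = -16.3 W/m
(Negative Q' ⇒ heat flows inward; heat gain = 16.3 W/m.)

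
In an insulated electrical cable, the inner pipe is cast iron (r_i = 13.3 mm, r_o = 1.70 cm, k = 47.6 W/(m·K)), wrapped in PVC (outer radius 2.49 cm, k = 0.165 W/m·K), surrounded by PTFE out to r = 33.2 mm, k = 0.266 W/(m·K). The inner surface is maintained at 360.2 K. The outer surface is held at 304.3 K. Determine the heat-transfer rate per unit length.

Resistance network (inner→outer):
  R'_cast iron = ln(0.0170/0.0133)/(2πk) = 0.2454/(2π·47.6) = 8.207×10^-4 m·K/W
  R'_PVC = ln(0.0249/0.0170)/(2πk) = 0.3817/(2π·0.165) = 0.3681 m·K/W
  R'_PTFE = ln(0.0332/0.0249)/(2πk) = 0.2877/(2π·0.266) = 0.1721 m·K/W
ΣR = 8.207×10^-4 + 0.3681 + 0.1721 = 0.5410 m·K/W
Q' = ΔT/ΣR = (360.2 K − 304.3 K)/0.5410 = 103 W/m

Q' = 103 W/m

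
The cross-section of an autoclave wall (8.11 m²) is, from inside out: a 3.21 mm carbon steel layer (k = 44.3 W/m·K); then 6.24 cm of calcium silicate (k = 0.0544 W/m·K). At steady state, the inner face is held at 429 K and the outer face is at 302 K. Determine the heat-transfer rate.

Treat each layer as a resistance in series:
  R_carbon steel = L/(kA) = 0.00321/(44.3·8.11) = 8.935×10^-6 K/W
  R_calcium silicate = L/(kA) = 0.0624/(0.0544·8.11) = 0.1414 K/W
ΣR = 8.935×10^-6 + 0.1414 = 0.1414 K/W
Q = ΔT/ΣR = (429 K − 302 K)/0.1414 = 898 W

Q = 898 W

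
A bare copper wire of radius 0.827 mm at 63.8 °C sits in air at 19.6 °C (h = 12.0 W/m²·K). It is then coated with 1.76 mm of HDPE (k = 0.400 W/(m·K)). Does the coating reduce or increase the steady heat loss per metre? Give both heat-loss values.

Critical radius for a cylinder: r_cr = k/h = 0.0333 m = 3.33 cm.
Outer radius after coating: r₂ = 8.27×10^-4 + 0.00176 = 0.002587 m.
Since r₁ < r_cr and r₂ ≤ r_cr, the coating moves toward the maximum at r_cr — heat loss rises.
Bare: R = 1/(2πr₁h) = 16.04 m·K/W; Q = 44.2/16.04 = 2.76 W/m.
Coated: R = R_cond + R_conv = 5.581 m·K/W; Q = 44.2/5.581 = 7.92 W/m.

increases: 2.76 → 7.92 W/m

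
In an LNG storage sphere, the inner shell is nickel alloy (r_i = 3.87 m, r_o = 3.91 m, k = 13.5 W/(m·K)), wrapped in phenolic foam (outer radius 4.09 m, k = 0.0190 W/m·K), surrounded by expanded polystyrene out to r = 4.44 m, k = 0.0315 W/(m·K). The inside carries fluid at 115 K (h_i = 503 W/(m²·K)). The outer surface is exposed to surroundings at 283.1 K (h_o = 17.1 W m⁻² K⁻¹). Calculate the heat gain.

Resistance network (inner→outer):
  R_conv,in = 1/(4πr²h) = 1/(4π·3.87²·503) = 1.056×10^-5 K/W
  R_nickel alloy = (1/3.87 − 1/3.91)/(4πk) = 0.002643/(4π·13.5) = 1.558×10^-5 K/W
  R_phenolic foam = (1/3.91 − 1/4.09)/(4πk) = 0.01126/(4π·0.0190) = 0.04714 K/W
  R_expanded polystyrene = (1/4.09 − 1/4.44)/(4πk) = 0.01927/(4π·0.0315) = 0.04869 K/W
  R_conv,out = 1/(4πr²h) = 1/(4π·4.44²·17.1) = 2.361×10^-4 K/W
ΣR = 1.056×10^-5 + 1.558×10^-5 + 0.04714 + 0.04869 + 2.361×10^-4 = 0.09609 K/W
Q = ΔT/ΣR = (115 K − 283.1 K)/0.09609 = -1750 W
(Negative Q ⇒ heat flows inward; heat gain = 1750 W.)

Q = 1750 W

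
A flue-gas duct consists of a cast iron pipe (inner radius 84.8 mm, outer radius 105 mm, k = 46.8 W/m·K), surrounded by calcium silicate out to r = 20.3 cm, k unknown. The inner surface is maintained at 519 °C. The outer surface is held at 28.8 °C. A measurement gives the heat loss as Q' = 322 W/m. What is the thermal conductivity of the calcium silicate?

k = 0.0690 W/m·K

ΣR = ΔT/Q' = |519 − 28.8|/322 = 1.522 m·K/W
Known resistances:
  R'_cast iron = ln(0.105/0.0848)/(2πk) = 0.2137/(2π·46.8) = 7.266×10^-4 m·K/W
R_calcium silicate = ΣR − ΣR_known = 1.522 − 7.266×10^-4 = 1.521 m·K/W
ln(r₂/r₁)/(2πk) = 1.521 ⇒ k = 0.6592/(2π·1.521) = 0.0690 W/m·K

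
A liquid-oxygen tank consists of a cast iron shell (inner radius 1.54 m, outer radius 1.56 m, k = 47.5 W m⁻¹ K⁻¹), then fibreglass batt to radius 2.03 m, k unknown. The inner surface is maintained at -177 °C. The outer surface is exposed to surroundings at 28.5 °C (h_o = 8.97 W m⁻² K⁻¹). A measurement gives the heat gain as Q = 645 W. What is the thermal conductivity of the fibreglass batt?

ΣR = ΔT/Q = |-177 − 28.5|/645 = 0.3186 K/W
Known resistances:
  R_cast iron = (1/1.54 − 1/1.56)/(4πk) = 0.008325/(4π·47.5) = 1.395×10^-5 K/W
  R_conv,out = 1/(4πr²h) = 1/(4π·2.03²·8.97) = 0.002153 K/W
R_fibreglass batt = ΣR − ΣR_known = 0.3186 − 0.002167 = 0.3164 K/W
(1/r₁−1/r₂)/(4πk) = 0.3164 ⇒ k = 0.1484/(4π·0.3164) = 0.0373 W/m·K

k = 0.0373 W/m·K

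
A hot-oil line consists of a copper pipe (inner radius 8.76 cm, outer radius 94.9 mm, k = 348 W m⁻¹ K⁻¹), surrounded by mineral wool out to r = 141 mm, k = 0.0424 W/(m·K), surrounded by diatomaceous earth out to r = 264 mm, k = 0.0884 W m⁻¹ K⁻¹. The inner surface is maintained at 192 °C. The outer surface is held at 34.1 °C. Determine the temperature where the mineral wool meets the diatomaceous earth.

T = 102 °C

Resistance network (inner→outer):
  R'_copper = ln(0.0949/0.0876)/(2πk) = 0.08004/(2π·348) = 3.661×10^-5 m·K/W
  R'_mineral wool = ln(0.141/0.0949)/(2πk) = 0.3959/(2π·0.0424) = 1.486 m·K/W
  R'_diatomaceous earth = ln(0.264/0.141)/(2πk) = 0.6272/(2π·0.0884) = 1.129 m·K/W
ΣR = 3.661×10^-5 + 1.486 + 1.129 = 2.615 m·K/W
Q' = ΔT/ΣR = (192 °C − 34.1 °C)/2.615 = 60.38 W/m
From the inner boundary to the mineral wool/diatomaceous earth interface, ΣR_partial = 1.486 m·K/W.
T_interface = T_in − Q'·ΣR_partial = 192 °C − (60.38)(1.486) = 102 °C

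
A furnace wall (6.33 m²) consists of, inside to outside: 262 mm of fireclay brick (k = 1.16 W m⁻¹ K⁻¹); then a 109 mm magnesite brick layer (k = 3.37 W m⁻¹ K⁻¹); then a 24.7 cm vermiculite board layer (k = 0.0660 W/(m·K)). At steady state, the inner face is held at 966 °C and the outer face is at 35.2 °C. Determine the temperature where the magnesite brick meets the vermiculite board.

T = 906 °C

Series thermal resistances, inner to outer:
  R_fireclay brick = L/(kA) = 0.262/(1.16·6.33) = 0.03568 K/W
  R_magnesite brick = L/(kA) = 0.109/(3.37·6.33) = 0.005110 K/W
  R_vermiculite board = L/(kA) = 0.247/(0.0660·6.33) = 0.5912 K/W
ΣR = 0.03568 + 0.005110 + 0.5912 = 0.6320 K/W
Q = ΔT/ΣR = (966 °C − 35.2 °C)/0.6320 = 1473 W
From the inner boundary to the magnesite brick/vermiculite board interface, ΣR_partial = 0.04079 K/W.
T_interface = T_in − Q·ΣR_partial = 966 °C − (1473)(0.04079) = 906 °C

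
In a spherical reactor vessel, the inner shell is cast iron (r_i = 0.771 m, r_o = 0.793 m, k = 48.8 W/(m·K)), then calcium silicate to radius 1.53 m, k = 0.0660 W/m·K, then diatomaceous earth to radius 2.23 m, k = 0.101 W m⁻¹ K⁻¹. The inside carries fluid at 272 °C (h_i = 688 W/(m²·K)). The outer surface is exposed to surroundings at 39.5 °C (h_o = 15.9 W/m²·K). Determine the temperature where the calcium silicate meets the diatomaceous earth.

Treat each layer as a resistance in series:
  R_conv,in = 1/(4πr²h) = 1/(4π·0.771²·688) = 1.946×10^-4 K/W
  R_cast iron = (1/0.771 − 1/0.793)/(4πk) = 0.03598/(4π·48.8) = 5.868×10^-5 K/W
  R_calcium silicate = (1/0.793 − 1/1.53)/(4πk) = 0.6074/(4π·0.0660) = 0.7324 K/W
  R_diatomaceous earth = (1/1.53 − 1/2.23)/(4πk) = 0.2052/(4π·0.101) = 0.1616 K/W
  R_conv,out = 1/(4πr²h) = 1/(4π·2.23²·15.9) = 0.001006 K/W
ΣR = 1.946×10^-4 + 5.868×10^-5 + 0.7324 + 0.1616 + 0.001006 = 0.8953 K/W
Q = ΔT/ΣR = (272 °C − 39.5 °C)/0.8953 = 259.7 W
From the inner boundary to the calcium silicate/diatomaceous earth interface, ΣR_partial = 0.7327 K/W.
T_interface = T_in − Q·ΣR_partial = 272 °C − (259.7)(0.7327) = 81.7 °C

T = 81.7 °C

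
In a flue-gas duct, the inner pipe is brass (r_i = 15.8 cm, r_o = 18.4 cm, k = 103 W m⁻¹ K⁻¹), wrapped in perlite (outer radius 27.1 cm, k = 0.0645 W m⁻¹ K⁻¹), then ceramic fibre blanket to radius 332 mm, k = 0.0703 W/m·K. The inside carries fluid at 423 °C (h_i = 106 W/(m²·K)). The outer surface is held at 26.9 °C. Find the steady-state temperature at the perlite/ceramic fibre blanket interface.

Series thermal resistances, inner to outer:
  R'_conv,in = 1/(2πr h) = 1/(2π·0.158·106) = 0.009503 m·K/W
  R'_brass = ln(0.184/0.158)/(2πk) = 0.1523/(2π·103) = 2.354×10^-4 m·K/W
  R'_perlite = ln(0.271/0.184)/(2πk) = 0.3872/(2π·0.0645) = 0.9554 m·K/W
  R'_ceramic fibre blanket = ln(0.332/0.271)/(2πk) = 0.2030/(2π·0.0703) = 0.4596 m·K/W
ΣR = 0.009503 + 2.354×10^-4 + 0.9554 + 0.4596 = 1.425 m·K/W
Q' = ΔT/ΣR = (423 °C − 26.9 °C)/1.425 = 278.0 W/m
From the inner boundary to the perlite/ceramic fibre blanket interface, ΣR_partial = 0.9651 m·K/W.
T_interface = T_in − Q'·ΣR_partial = 423 °C − (278.0)(0.9651) = 155 °C

T = 155 °C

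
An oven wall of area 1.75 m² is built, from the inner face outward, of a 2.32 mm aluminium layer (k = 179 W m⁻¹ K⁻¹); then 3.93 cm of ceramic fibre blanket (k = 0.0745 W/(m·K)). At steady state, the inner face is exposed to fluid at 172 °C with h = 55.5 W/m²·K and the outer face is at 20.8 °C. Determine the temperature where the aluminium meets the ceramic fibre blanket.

Series thermal resistances, inner to outer:
  R_conv,in = 1/(hA) = 1/(55.5·1.75) = 0.01030 K/W
  R_aluminium = L/(kA) = 0.00232/(179·1.75) = 7.406×10^-6 K/W
  R_ceramic fibre blanket = L/(kA) = 0.0393/(0.0745·1.75) = 0.3014 K/W
ΣR = 0.01030 + 7.406×10^-6 + 0.3014 = 0.3117 K/W
Q = ΔT/ΣR = (172 °C − 20.8 °C)/0.3117 = 485.1 W
From the inner boundary to the aluminium/ceramic fibre blanket interface, ΣR_partial = 0.01031 K/W.
T_interface = T_in − Q·ΣR_partial = 172 °C − (485.1)(0.01031) = 167 °C

T = 167 °C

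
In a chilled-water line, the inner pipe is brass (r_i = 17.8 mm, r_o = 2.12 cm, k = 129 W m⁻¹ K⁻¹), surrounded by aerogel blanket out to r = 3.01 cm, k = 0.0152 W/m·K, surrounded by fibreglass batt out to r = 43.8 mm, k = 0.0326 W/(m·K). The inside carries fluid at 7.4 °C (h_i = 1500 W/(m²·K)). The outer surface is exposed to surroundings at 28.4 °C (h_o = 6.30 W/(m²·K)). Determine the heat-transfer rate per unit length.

Series thermal resistances, inner to outer:
  R'_conv,in = 1/(2πr h) = 1/(2π·0.0178·1500) = 0.005961 m·K/W
  R'_brass = ln(0.0212/0.0178)/(2πk) = 0.1748/(2π·129) = 2.157×10^-4 m·K/W
  R'_aerogel blanket = ln(0.0301/0.0212)/(2πk) = 0.3505/(2π·0.0152) = 3.670 m·K/W
  R'_fibreglass batt = ln(0.0438/0.0301)/(2πk) = 0.3751/(2π·0.0326) = 1.831 m·K/W
  R'_conv,out = 1/(2πr h) = 1/(2π·0.0438·6.30) = 0.5768 m·K/W
ΣR = 0.005961 + 2.157×10^-4 + 3.670 + 1.831 + 0.5768 = 6.084 m·K/W
Q' = ΔT/ΣR = (7.4 °C − 28.4 °C)/6.084 = -3.45 W/m
(Negative Q' ⇒ heat flows inward; heat gain = 3.45 W/m.)

Q' = 3.45 W/m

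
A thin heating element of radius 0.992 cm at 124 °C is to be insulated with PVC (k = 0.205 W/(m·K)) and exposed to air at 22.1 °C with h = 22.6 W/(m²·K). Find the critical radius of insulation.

r_cr = 0.907 cm

For a cylinder, r_cr = k_ins/h = 0.205/22.6 = 0.00907 m = 0.907 cm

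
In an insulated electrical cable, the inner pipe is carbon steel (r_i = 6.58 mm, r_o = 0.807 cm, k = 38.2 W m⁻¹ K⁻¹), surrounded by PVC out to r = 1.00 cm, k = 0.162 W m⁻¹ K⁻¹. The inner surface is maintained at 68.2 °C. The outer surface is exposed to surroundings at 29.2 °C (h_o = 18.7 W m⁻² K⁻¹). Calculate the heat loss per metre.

Resistance network (inner→outer):
  R'_carbon steel = ln(0.00807/0.00658)/(2πk) = 0.2041/(2π·38.2) = 8.504×10^-4 m·K/W
  R'_PVC = ln(0.0100/0.00807)/(2πk) = 0.2144/(2π·0.162) = 0.2107 m·K/W
  R'_conv,out = 1/(2πr h) = 1/(2π·0.0100·18.7) = 0.8511 m·K/W
ΣR = 8.504×10^-4 + 0.2107 + 0.8511 = 1.063 m·K/W
Q' = ΔT/ΣR = (68.2 °C − 29.2 °C)/1.063 = 36.7 W/m

Q' = 36.7 W/m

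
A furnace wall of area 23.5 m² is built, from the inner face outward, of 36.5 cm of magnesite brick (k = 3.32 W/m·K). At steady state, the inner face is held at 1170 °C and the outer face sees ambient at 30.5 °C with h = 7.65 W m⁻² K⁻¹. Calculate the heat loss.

Q = 111 kW

Series thermal resistances, inner to outer:
  R_magnesite brick = L/(kA) = 0.365/(3.32·23.5) = 0.004678 K/W
  R_conv,out = 1/(hA) = 1/(7.65·23.5) = 0.005563 K/W
ΣR = 0.004678 + 0.005563 = 0.01024 K/W
Q = ΔT/ΣR = (1170 °C − 30.5 °C)/0.01024 = 1.11×10^5 W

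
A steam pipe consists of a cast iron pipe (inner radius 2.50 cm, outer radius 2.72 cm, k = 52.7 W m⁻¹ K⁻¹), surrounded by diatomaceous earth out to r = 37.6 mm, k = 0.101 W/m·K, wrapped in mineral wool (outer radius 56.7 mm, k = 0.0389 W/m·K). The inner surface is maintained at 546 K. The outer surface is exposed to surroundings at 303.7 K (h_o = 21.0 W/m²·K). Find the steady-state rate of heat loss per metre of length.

Resistance network (inner→outer):
  R'_cast iron = ln(0.0272/0.0250)/(2πk) = 0.08434/(2π·52.7) = 2.547×10^-4 m·K/W
  R'_diatomaceous earth = ln(0.0376/0.0272)/(2πk) = 0.3238/(2π·0.101) = 0.5102 m·K/W
  R'_mineral wool = ln(0.0567/0.0376)/(2πk) = 0.4108/(2π·0.0389) = 1.681 m·K/W
  R'_conv,out = 1/(2πr h) = 1/(2π·0.0567·21.0) = 0.1337 m·K/W
ΣR = 2.547×10^-4 + 0.5102 + 1.681 + 0.1337 = 2.325 m·K/W
Q' = ΔT/ΣR = (546 K − 303.7 K)/2.325 = 104 W/m

Q' = 104 W/m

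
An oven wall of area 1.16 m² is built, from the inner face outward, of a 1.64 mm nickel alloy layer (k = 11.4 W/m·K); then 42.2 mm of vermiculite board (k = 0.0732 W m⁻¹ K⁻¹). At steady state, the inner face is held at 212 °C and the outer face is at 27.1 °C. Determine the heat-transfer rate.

Q = 372 W

Series thermal resistances, inner to outer:
  R_nickel alloy = L/(kA) = 0.00164/(11.4·1.16) = 1.240×10^-4 K/W
  R_vermiculite board = L/(kA) = 0.0422/(0.0732·1.16) = 0.4970 K/W
ΣR = 1.240×10^-4 + 0.4970 = 0.4971 K/W
Q = ΔT/ΣR = (212 °C − 27.1 °C)/0.4971 = 372 W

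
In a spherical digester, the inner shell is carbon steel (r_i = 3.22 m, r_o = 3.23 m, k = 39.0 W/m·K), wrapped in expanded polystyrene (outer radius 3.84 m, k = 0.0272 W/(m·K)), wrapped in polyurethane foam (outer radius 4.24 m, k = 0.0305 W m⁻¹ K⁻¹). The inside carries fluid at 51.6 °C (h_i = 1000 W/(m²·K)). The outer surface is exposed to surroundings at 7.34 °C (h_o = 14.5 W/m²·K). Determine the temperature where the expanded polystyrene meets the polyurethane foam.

Treat each layer as a resistance in series:
  R_conv,in = 1/(4πr²h) = 1/(4π·3.22²·1000) = 7.675×10^-6 K/W
  R_carbon steel = (1/3.22 − 1/3.23)/(4πk) = 9.615×10^-4/(4π·39.0) = 1.962×10^-6 K/W
  R_expanded polystyrene = (1/3.23 − 1/3.84)/(4πk) = 0.04918/(4π·0.0272) = 0.1439 K/W
  R_polyurethane foam = (1/3.84 − 1/4.24)/(4πk) = 0.02457/(4π·0.0305) = 0.06410 K/W
  R_conv,out = 1/(4πr²h) = 1/(4π·4.24²·14.5) = 3.053×10^-4 K/W
ΣR = 7.675×10^-6 + 1.962×10^-6 + 0.1439 + 0.06410 + 3.053×10^-4 = 0.2083 K/W
Q = ΔT/ΣR = (51.6 °C − 7.34 °C)/0.2083 = 212.5 W
From the inner boundary to the expanded polystyrene/polyurethane foam interface, ΣR_partial = 0.1439 K/W.
T_interface = T_in − Q·ΣR_partial = 51.6 °C − (212.5)(0.1439) = 21.0 °C

T = 21.0 °C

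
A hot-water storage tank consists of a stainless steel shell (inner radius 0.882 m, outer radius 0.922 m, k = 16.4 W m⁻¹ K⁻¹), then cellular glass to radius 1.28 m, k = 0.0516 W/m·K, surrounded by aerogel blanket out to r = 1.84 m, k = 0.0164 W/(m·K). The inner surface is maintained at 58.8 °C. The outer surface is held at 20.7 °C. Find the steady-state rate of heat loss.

Q = 23.5 W

Series thermal resistances, inner to outer:
  R_stainless steel = (1/0.882 − 1/0.922)/(4πk) = 0.04919/(4π·16.4) = 2.387×10^-4 K/W
  R_cellular glass = (1/0.922 − 1/1.28)/(4πk) = 0.3033/(4π·0.0516) = 0.4678 K/W
  R_aerogel blanket = (1/1.28 − 1/1.84)/(4πk) = 0.2378/(4π·0.0164) = 1.154 K/W
ΣR = 2.387×10^-4 + 0.4678 + 1.154 = 1.622 K/W
Q = ΔT/ΣR = (58.8 °C − 20.7 °C)/1.622 = 23.5 W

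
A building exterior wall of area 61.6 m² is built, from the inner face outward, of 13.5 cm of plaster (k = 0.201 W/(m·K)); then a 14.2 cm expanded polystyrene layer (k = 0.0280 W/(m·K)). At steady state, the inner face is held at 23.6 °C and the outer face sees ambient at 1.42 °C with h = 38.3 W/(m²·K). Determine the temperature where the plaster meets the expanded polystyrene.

Resistance network (inner→outer):
  R_plaster = L/(kA) = 0.135/(0.201·61.6) = 0.01090 K/W
  R_expanded polystyrene = L/(kA) = 0.142/(0.0280·61.6) = 0.08233 K/W
  R_conv,out = 1/(hA) = 1/(38.3·61.6) = 4.239×10^-4 K/W
ΣR = 0.01090 + 0.08233 + 4.239×10^-4 = 0.09365 K/W
Q = ΔT/ΣR = (23.6 °C − 1.42 °C)/0.09365 = 236.8 W
From the inner boundary to the plaster/expanded polystyrene interface, ΣR_partial = 0.01090 K/W.
T_interface = T_in − Q·ΣR_partial = 23.6 °C − (236.8)(0.01090) = 21.0 °C

T = 21.0 °C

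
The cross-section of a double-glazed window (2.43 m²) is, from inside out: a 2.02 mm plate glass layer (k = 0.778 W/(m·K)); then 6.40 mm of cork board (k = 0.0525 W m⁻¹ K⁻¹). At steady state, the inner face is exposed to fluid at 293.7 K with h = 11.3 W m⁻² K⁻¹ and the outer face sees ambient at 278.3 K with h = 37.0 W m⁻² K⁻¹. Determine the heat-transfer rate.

Resistance network (inner→outer):
  R_conv,in = 1/(hA) = 1/(11.3·2.43) = 0.03642 K/W
  R_plate glass = L/(kA) = 0.00202/(0.778·2.43) = 0.001068 K/W
  R_cork board = L/(kA) = 0.00640/(0.0525·2.43) = 0.05017 K/W
  R_conv,out = 1/(hA) = 1/(37.0·2.43) = 0.01112 K/W
ΣR = 0.03642 + 0.001068 + 0.05017 + 0.01112 = 0.09878 K/W
Q = ΔT/ΣR = (293.7 K − 278.3 K)/0.09878 = 156 W

Q = 156 W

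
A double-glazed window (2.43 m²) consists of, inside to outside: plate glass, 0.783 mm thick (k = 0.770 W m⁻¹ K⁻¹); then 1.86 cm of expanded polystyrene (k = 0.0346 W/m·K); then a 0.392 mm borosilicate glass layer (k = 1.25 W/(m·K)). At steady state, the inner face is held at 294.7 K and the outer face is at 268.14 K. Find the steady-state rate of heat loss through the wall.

Series thermal resistances, inner to outer:
  R_plate glass = L/(kA) = 7.83×10^-4/(0.770·2.43) = 4.185×10^-4 K/W
  R_expanded polystyrene = L/(kA) = 0.0186/(0.0346·2.43) = 0.2212 K/W
  R_borosilicate glass = L/(kA) = 3.92×10^-4/(1.25·2.43) = 1.291×10^-4 K/W
ΣR = 4.185×10^-4 + 0.2212 + 1.291×10^-4 = 0.2217 K/W
Q = ΔT/ΣR = (294.7 K − 268.14 K)/0.2217 = 120 W

Q = 120 W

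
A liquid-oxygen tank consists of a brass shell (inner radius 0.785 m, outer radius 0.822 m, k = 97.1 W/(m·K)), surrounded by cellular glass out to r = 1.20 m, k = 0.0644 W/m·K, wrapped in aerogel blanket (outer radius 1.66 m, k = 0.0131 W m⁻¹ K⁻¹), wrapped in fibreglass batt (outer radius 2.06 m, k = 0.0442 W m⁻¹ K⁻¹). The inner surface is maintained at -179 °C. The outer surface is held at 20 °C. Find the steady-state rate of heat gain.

Treat each layer as a resistance in series:
  R_brass = (1/0.785 − 1/0.822)/(4πk) = 0.05734/(4π·97.1) = 4.699×10^-5 K/W
  R_cellular glass = (1/0.822 − 1/1.20)/(4πk) = 0.3832/(4π·0.0644) = 0.4735 K/W
  R_aerogel blanket = (1/1.20 − 1/1.66)/(4πk) = 0.2309/(4π·0.0131) = 1.403 K/W
  R_fibreglass batt = (1/1.66 − 1/2.06)/(4πk) = 0.1170/(4π·0.0442) = 0.2106 K/W
ΣR = 4.699×10^-5 + 0.4735 + 1.403 + 0.2106 = 2.087 K/W
Q = ΔT/ΣR = (-179 °C − 20 °C)/2.087 = -95.4 W
(Negative Q ⇒ heat flows inward; heat gain = 95.4 W.)

Q = 95.4 W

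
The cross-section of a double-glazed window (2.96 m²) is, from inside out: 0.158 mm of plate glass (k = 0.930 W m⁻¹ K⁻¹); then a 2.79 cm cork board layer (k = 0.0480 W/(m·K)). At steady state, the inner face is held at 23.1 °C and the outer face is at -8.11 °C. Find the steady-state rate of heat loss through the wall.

Resistance network (inner→outer):
  R_plate glass = L/(kA) = 1.58×10^-4/(0.930·2.96) = 5.740×10^-5 K/W
  R_cork board = L/(kA) = 0.0279/(0.0480·2.96) = 0.1964 K/W
ΣR = 5.740×10^-5 + 0.1964 = 0.1965 K/W
Q = ΔT/ΣR = (23.1 °C − -8.11 °C)/0.1965 = 159 W

Q = 159 W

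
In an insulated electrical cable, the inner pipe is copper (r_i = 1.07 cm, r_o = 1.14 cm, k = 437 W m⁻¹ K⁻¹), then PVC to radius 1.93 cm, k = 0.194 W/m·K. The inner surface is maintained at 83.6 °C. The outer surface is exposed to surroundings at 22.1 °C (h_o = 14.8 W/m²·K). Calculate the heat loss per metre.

Q' = 62.2 W/m

Series thermal resistances, inner to outer:
  R'_copper = ln(0.0114/0.0107)/(2πk) = 0.06337/(2π·437) = 2.308×10^-5 m·K/W
  R'_PVC = ln(0.0193/0.0114)/(2πk) = 0.5265/(2π·0.194) = 0.4319 m·K/W
  R'_conv,out = 1/(2πr h) = 1/(2π·0.0193·14.8) = 0.5572 m·K/W
ΣR = 2.308×10^-5 + 0.4319 + 0.5572 = 0.9891 m·K/W
Q' = ΔT/ΣR = (83.6 °C − 22.1 °C)/0.9891 = 62.2 W/m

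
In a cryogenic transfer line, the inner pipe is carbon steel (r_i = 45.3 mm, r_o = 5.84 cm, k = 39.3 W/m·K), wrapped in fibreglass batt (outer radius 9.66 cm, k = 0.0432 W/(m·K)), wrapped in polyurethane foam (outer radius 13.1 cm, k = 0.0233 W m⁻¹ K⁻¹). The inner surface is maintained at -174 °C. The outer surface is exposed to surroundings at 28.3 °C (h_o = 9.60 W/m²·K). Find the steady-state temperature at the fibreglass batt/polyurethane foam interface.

Treat each layer as a resistance in series:
  R'_carbon steel = ln(0.0584/0.0453)/(2πk) = 0.2540/(2π·39.3) = 0.001029 m·K/W
  R'_fibreglass batt = ln(0.0966/0.0584)/(2πk) = 0.5033/(2π·0.0432) = 1.854 m·K/W
  R'_polyurethane foam = ln(0.131/0.0966)/(2πk) = 0.3046/(2π·0.0233) = 2.081 m·K/W
  R'_conv,out = 1/(2πr h) = 1/(2π·0.131·9.60) = 0.1266 m·K/W
ΣR = 0.001029 + 1.854 + 2.081 + 0.1266 = 4.063 m·K/W
Q' = ΔT/ΣR = (-174 °C − 28.3 °C)/4.063 = -49.79 W/m
From the inner boundary to the fibreglass batt/polyurethane foam interface, ΣR_partial = 1.855 m·K/W.
T_interface = T_in − Q'·ΣR_partial = -174 °C − (-49.79)(1.855) = -81.6 °C

T = -81.6 °C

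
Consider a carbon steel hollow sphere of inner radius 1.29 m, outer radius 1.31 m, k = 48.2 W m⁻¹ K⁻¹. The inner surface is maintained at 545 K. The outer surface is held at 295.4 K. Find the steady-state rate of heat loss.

Q = 4πk·ΔT/(1/r₁ − 1/r₂) = 4π × 48.2 × 249.6 / (1/1.29 − 1/1.31) = 1.28×10^7 W

Q = 12800 kW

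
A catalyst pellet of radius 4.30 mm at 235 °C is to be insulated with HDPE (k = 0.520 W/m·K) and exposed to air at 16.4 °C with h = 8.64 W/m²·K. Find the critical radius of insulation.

r_cr = 12.0 cm

For a sphere, r_cr = 2k_ins/h = 2·0.520/8.64 = 0.120 m = 12.0 cm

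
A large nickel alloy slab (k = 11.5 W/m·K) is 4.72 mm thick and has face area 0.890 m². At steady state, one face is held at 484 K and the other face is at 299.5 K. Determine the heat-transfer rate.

Q = 400 kW

Q = kA·ΔT/L = 11.5 × 0.890 × |484 K − 299.5 K| / 0.00472 = 4.00×10^5 W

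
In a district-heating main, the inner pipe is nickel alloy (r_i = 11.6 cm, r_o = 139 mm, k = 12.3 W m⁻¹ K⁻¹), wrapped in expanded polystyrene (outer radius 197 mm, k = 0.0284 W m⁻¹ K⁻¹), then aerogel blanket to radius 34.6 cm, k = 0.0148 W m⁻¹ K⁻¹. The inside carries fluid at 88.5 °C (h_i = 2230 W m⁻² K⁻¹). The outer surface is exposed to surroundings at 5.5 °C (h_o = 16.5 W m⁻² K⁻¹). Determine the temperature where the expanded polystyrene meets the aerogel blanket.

T = 68.3 °C

Series thermal resistances, inner to outer:
  R'_conv,in = 1/(2πr h) = 1/(2π·0.116·2230) = 6.153×10^-4 m·K/W
  R'_nickel alloy = ln(0.139/0.116)/(2πk) = 0.1809/(2π·12.3) = 0.002341 m·K/W
  R'_expanded polystyrene = ln(0.197/0.139)/(2πk) = 0.3487/(2π·0.0284) = 1.954 m·K/W
  R'_aerogel blanket = ln(0.346/0.197)/(2πk) = 0.5632/(2π·0.0148) = 6.057 m·K/W
  R'_conv,out = 1/(2πr h) = 1/(2π·0.346·16.5) = 0.02788 m·K/W
ΣR = 6.153×10^-4 + 0.002341 + 1.954 + 6.057 + 0.02788 = 8.042 m·K/W
Q' = ΔT/ΣR = (88.5 °C − 5.5 °C)/8.042 = 10.32 W/m
From the inner boundary to the expanded polystyrene/aerogel blanket interface, ΣR_partial = 1.957 m·K/W.
T_interface = T_in − Q'·ΣR_partial = 88.5 °C − (10.32)(1.957) = 68.3 °C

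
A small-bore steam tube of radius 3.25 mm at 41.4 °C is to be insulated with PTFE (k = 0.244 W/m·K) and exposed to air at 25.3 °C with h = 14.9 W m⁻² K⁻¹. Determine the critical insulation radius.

For a cylinder, r_cr = k_ins/h = 0.244/14.9 = 0.0164 m = 1.64 cm

r_cr = 1.64 cm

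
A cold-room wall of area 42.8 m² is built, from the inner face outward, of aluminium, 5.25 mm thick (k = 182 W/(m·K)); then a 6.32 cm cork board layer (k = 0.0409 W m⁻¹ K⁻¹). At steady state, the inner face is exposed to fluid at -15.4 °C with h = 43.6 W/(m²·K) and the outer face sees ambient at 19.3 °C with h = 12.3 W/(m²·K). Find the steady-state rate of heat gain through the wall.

Resistance network (inner→outer):
  R_conv,in = 1/(hA) = 1/(43.6·42.8) = 5.359×10^-4 K/W
  R_aluminium = L/(kA) = 0.00525/(182·42.8) = 6.740×10^-7 K/W
  R_cork board = L/(kA) = 0.0632/(0.0409·42.8) = 0.03610 K/W
  R_conv,out = 1/(hA) = 1/(12.3·42.8) = 0.001900 K/W
ΣR = 5.359×10^-4 + 6.740×10^-7 + 0.03610 + 0.001900 = 0.03854 K/W
Q = ΔT/ΣR = (-15.4 °C − 19.3 °C)/0.03854 = -900 W
(Negative Q ⇒ heat flows inward; heat gain = 900 W.)

Q = 900 W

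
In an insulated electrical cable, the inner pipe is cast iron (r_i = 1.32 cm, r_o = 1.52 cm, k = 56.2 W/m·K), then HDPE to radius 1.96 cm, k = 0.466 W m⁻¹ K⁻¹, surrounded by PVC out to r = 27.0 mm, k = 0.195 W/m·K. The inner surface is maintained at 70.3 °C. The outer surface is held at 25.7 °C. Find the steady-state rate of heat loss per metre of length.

Q' = 128 W/m

Resistance network (inner→outer):
  R'_cast iron = ln(0.0152/0.0132)/(2πk) = 0.1411/(2π·56.2) = 3.995×10^-4 m·K/W
  R'_HDPE = ln(0.0196/0.0152)/(2πk) = 0.2542/(2π·0.466) = 0.08683 m·K/W
  R'_PVC = ln(0.0270/0.0196)/(2πk) = 0.3203/(2π·0.195) = 0.2614 m·K/W
ΣR = 3.995×10^-4 + 0.08683 + 0.2614 = 0.3486 m·K/W
Q' = ΔT/ΣR = (70.3 °C − 25.7 °C)/0.3486 = 128 W/m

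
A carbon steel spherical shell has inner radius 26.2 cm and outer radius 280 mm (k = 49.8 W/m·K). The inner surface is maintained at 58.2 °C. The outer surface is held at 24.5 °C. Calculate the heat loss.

Q = 4πk·ΔT/(1/r₁ − 1/r₂) = 4π × 49.8 × 33.7 / (1/0.262 − 1/0.280) = 86000 W

Q = 86.0 kW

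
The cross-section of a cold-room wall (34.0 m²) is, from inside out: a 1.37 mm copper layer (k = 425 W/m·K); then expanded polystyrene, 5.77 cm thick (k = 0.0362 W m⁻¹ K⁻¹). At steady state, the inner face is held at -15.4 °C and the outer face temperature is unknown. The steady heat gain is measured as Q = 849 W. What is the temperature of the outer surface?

T_out = 24.4 °C

Sum the resistances:
  R_copper = L/(kA) = 0.00137/(425·34.0) = 9.481×10^-8 K/W
  R_expanded polystyrene = L/(kA) = 0.0577/(0.0362·34.0) = 0.04688 K/W
ΣR = 0.04688 K/W
ΔT = Q·ΣR = 849 × 0.04688 = 39.80 K
Heat flows inward, so T_out = T_in + ΔT = -15.4 + 39.80 = 24.4 °C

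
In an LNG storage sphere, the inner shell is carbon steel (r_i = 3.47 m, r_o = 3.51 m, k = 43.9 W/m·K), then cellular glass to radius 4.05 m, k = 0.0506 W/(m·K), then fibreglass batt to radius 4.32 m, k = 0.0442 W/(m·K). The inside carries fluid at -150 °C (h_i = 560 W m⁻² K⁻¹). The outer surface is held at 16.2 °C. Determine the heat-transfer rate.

Treat each layer as a resistance in series:
  R_conv,in = 1/(4πr²h) = 1/(4π·3.47²·560) = 1.180×10^-5 K/W
  R_carbon steel = (1/3.47 − 1/3.51)/(4πk) = 0.003284/(4π·43.9) = 5.953×10^-6 K/W
  R_cellular glass = (1/3.51 − 1/4.05)/(4πk) = 0.03799/(4π·0.0506) = 0.05974 K/W
  R_fibreglass batt = (1/4.05 − 1/4.32)/(4πk) = 0.01543/(4π·0.0442) = 0.02778 K/W
ΣR = 1.180×10^-5 + 5.953×10^-6 + 0.05974 + 0.02778 = 0.08754 K/W
Q = ΔT/ΣR = (-150 °C − 16.2 °C)/0.08754 = -1900 W
(Negative Q ⇒ heat flows inward; heat gain = 1900 W.)

Q = 1900 W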